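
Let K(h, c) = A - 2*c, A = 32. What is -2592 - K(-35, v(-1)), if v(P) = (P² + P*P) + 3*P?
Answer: -2626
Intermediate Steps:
v(P) = 2*P² + 3*P (v(P) = (P² + P²) + 3*P = 2*P² + 3*P)
K(h, c) = 32 - 2*c
-2592 - K(-35, v(-1)) = -2592 - (32 - (-2)*(3 + 2*(-1))) = -2592 - (32 - (-2)*(3 - 2)) = -2592 - (32 - (-2)) = -2592 - (32 - 2*(-1)) = -2592 - (32 + 2) = -2592 - 1*34 = -2592 - 34 = -2626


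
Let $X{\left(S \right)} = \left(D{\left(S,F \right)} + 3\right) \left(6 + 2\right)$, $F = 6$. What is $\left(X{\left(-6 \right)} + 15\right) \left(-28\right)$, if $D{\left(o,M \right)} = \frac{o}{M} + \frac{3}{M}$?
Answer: $-980$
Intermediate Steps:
$D{\left(o,M \right)} = \frac{3}{M} + \frac{o}{M}$
$X{\left(S \right)} = 28 + \frac{4 S}{3}$ ($X{\left(S \right)} = \left(\frac{3 + S}{6} + 3\right) \left(6 + 2\right) = \left(\frac{3 + S}{6} + 3\right) 8 = \left(\left(\frac{1}{2} + \frac{S}{6}\right) + 3\right) 8 = \left(\frac{7}{2} + \frac{S}{6}\right) 8 = 28 + \frac{4 S}{3}$)
$\left(X{\left(-6 \right)} + 15\right) \left(-28\right) = \left(\left(28 + \frac{4}{3} \left(-6\right)\right) + 15\right) \left(-28\right) = \left(\left(28 - 8\right) + 15\right) \left(-28\right) = \left(20 + 15\right) \left(-28\right) = 35 \left(-28\right) = -980$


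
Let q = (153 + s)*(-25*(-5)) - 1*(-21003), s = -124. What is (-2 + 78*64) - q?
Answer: -19638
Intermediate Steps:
q = 24628 (q = (153 - 124)*(-25*(-5)) - 1*(-21003) = 29*125 + 21003 = 3625 + 21003 = 24628)
(-2 + 78*64) - q = (-2 + 78*64) - 1*24628 = (-2 + 4992) - 24628 = 4990 - 24628 = -19638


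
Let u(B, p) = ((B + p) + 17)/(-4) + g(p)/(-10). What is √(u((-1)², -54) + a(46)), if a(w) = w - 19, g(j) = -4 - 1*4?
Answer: 2*√230/5 ≈ 6.0663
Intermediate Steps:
g(j) = -8 (g(j) = -4 - 4 = -8)
u(B, p) = -69/20 - B/4 - p/4 (u(B, p) = ((B + p) + 17)/(-4) - 8/(-10) = (17 + B + p)*(-¼) - 8*(-⅒) = (-17/4 - B/4 - p/4) + ⅘ = -69/20 - B/4 - p/4)
a(w) = -19 + w
√(u((-1)², -54) + a(46)) = √((-69/20 - ¼*(-1)² - ¼*(-54)) + (-19 + 46)) = √((-69/20 - ¼*1 + 27/2) + 27) = √((-69/20 - ¼ + 27/2) + 27) = √(49/5 + 27) = √(184/5) = 2*√230/5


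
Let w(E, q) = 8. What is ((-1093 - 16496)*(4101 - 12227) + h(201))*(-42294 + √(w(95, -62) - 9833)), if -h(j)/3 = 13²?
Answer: -6044984439858 + 714638535*I*√393 ≈ -6.045e+12 + 1.4167e+10*I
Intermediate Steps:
h(j) = -507 (h(j) = -3*13² = -3*169 = -507)
((-1093 - 16496)*(4101 - 12227) + h(201))*(-42294 + √(w(95, -62) - 9833)) = ((-1093 - 16496)*(4101 - 12227) - 507)*(-42294 + √(8 - 9833)) = (-17589*(-8126) - 507)*(-42294 + √(-9825)) = (142928214 - 507)*(-42294 + 5*I*√393) = 142927707*(-42294 + 5*I*√393) = -6044984439858 + 714638535*I*√393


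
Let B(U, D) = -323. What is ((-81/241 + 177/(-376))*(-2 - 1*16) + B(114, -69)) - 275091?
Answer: -12477799495/45308 ≈ -2.7540e+5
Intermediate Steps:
((-81/241 + 177/(-376))*(-2 - 1*16) + B(114, -69)) - 275091 = ((-81/241 + 177/(-376))*(-2 - 1*16) - 323) - 275091 = ((-81*1/241 + 177*(-1/376))*(-2 - 16) - 323) - 275091 = ((-81/241 - 177/376)*(-18) - 323) - 275091 = (-73113/90616*(-18) - 323) - 275091 = (658017/45308 - 323) - 275091 = -13976467/45308 - 275091 = -12477799495/45308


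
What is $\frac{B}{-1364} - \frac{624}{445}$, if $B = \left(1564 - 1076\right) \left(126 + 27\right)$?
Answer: $- \frac{8519154}{151745} \approx -56.141$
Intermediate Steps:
$B = 74664$ ($B = 488 \cdot 153 = 74664$)
$\frac{B}{-1364} - \frac{624}{445} = \frac{74664}{-1364} - \frac{624}{445} = 74664 \left(- \frac{1}{1364}\right) - \frac{624}{445} = - \frac{18666}{341} - \frac{624}{445} = - \frac{8519154}{151745}$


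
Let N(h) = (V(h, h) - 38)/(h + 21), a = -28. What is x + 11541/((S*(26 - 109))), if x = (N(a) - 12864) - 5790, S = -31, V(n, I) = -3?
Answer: -335790914/18011 ≈ -18644.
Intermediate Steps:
N(h) = -41/(21 + h) (N(h) = (-3 - 38)/(h + 21) = -41/(21 + h))
x = -130537/7 (x = (-41/(21 - 28) - 12864) - 5790 = (-41/(-7) - 12864) - 5790 = (-41*(-⅐) - 12864) - 5790 = (41/7 - 12864) - 5790 = -90007/7 - 5790 = -130537/7 ≈ -18648.)
x + 11541/((S*(26 - 109))) = -130537/7 + 11541/((-31*(26 - 109))) = -130537/7 + 11541/((-31*(-83))) = -130537/7 + 11541/2573 = -335790914/18011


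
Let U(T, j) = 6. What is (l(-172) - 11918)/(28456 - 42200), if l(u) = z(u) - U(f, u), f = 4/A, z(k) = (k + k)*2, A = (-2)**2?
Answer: 3153/3436 ≈ 0.91764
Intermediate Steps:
A = 4
z(k) = 4*k (z(k) = (2*k)*2 = 4*k)
f = 1 (f = 4/4 = 4*(1/4) = 1)
l(u) = -6 + 4*u (l(u) = 4*u - 1*6 = 4*u - 6 = -6 + 4*u)
(l(-172) - 11918)/(28456 - 42200) = ((-6 + 4*(-172)) - 11918)/(28456 - 42200) = ((-6 - 688) - 11918)/(-13744) = (-694 - 11918)*(-1/13744) = -12612*(-1/13744) = 3153/3436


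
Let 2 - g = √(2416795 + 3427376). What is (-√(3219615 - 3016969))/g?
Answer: √1184297876466/5844167 + 2*√202646/5844167 ≈ 0.18637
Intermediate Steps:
g = 2 - √5844171 (g = 2 - √(2416795 + 3427376) = 2 - √5844171 ≈ -2415.5)
(-√(3219615 - 3016969))/g = (-√(3219615 - 3016969))/(2 - √5844171) = (-√202646)/(2 - √5844171) = -√202646/(2 - √5844171)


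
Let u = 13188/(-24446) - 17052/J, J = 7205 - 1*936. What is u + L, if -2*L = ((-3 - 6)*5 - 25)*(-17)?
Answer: -45842226647/76625987 ≈ -598.26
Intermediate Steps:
J = 6269 (J = 7205 - 936 = 6269)
u = -249764382/76625987 (u = 13188/(-24446) - 17052/6269 = 13188*(-1/24446) - 17052*1/6269 = -6594/12223 - 17052/6269 = -249764382/76625987 ≈ -3.2595)
L = -595 (L = -((-3 - 6)*5 - 25)*(-17)/2 = -(-9*5 - 25)*(-17)/2 = -(-45 - 25)*(-17)/2 = -(-35)*(-17) = -½*1190 = -595)
u + L = -249764382/76625987 - 595 = -45842226647/76625987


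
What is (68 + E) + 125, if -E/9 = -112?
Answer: 1201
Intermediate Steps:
E = 1008 (E = -9*(-112) = 1008)
(68 + E) + 125 = (68 + 1008) + 125 = 1076 + 125 = 1201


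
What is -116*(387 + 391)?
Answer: -90248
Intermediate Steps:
-116*(387 + 391) = -116*778 = -90248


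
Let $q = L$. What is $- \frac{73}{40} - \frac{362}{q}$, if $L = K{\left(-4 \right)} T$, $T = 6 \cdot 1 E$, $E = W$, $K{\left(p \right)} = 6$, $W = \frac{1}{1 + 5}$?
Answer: $- \frac{7459}{120} \approx -62.158$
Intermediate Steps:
$W = \frac{1}{6} \approx 0.16667$
$E = \frac{1}{6} \approx 0.16667$
$T = 1$ ($T = 6 \cdot 1 \cdot \frac{1}{6} = 6 \cdot \frac{1}{6} = 1$)
$L = 6$ ($L = 6 \cdot 1 = 6$)
$q = 6$
$- \frac{73}{40} - \frac{362}{q} = - \frac{73}{40} - \frac{362}{6} = \left(-73\right) \frac{1}{40} - \frac{181}{3} = - \frac{73}{40} - \frac{181}{3} = - \frac{7459}{120}$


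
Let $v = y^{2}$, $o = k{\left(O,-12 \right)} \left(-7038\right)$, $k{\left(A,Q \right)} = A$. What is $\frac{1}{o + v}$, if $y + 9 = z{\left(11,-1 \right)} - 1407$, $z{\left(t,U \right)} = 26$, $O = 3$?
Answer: $\frac{1}{1910986} \approx 5.2329 \cdot 10^{-7}$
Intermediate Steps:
$y = -1390$ ($y = -9 + \left(26 - 1407\right) = -9 - 1381 = -1390$)
$o = -21114$ ($o = 3 \left(-7038\right) = -21114$)
$v = 1932100$ ($v = \left(-1390\right)^{2} = 1932100$)
$\frac{1}{o + v} = \frac{1}{-21114 + 1932100} = \frac{1}{1910986}$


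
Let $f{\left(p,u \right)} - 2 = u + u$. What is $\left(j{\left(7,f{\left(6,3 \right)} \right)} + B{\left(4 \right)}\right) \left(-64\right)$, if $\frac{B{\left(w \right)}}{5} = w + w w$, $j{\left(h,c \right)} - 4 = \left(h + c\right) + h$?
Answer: $-8064$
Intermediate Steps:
$f{\left(p,u \right)} = 2 + 2 u$ ($f{\left(p,u \right)} = 2 + \left(u + u\right) = 2 + 2 u$)
$j{\left(h,c \right)} = 4 + c + 2 h$ ($j{\left(h,c \right)} = 4 + \left(\left(h + c\right) + h\right) = 4 + \left(\left(c + h\right) + h\right) = 4 + \left(c + 2 h\right) = 4 + c + 2 h$)
$B{\left(w \right)} = 5 w + 5 w^{2}$ ($B{\left(w \right)} = 5 \left(w + w w\right) = 5 \left(w + w^{2}\right) = 5 w + 5 w^{2}$)
$\left(j{\left(7,f{\left(6,3 \right)} \right)} + B{\left(4 \right)}\right) \left(-64\right) = \left(\left(4 + \left(2 + 2 \cdot 3\right) + 2 \cdot 7\right) + 5 \cdot 4 \left(1 + 4\right)\right) \left(-64\right) = \left(\left(4 + \left(2 + 6\right) + 14\right) + 5 \cdot 4 \cdot 5\right) \left(-64\right) = \left(\left(4 + 8 + 14\right) + 100\right) \left(-64\right) = \left(26 + 100\right) \left(-64\right) = 126 \left(-64\right) = -8064$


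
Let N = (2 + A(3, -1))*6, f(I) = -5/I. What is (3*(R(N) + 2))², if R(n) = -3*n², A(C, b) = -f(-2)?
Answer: 5625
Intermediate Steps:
A(C, b) = -5/2 (A(C, b) = -(-5)/(-2) = -(-5)*(-1)/2 = -1*5/2 = -5/2)
N = -3 (N = (2 - 5/2)*6 = -½*6 = -3)
(3*(R(N) + 2))² = (3*(-3*(-3)² + 2))² = (3*(-3*9 + 2))² = (3*(-27 + 2))² = (3*(-25))² = (-75)² = 5625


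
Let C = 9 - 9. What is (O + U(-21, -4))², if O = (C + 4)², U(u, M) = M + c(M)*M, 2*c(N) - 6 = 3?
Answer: 36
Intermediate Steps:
c(N) = 9/2 (c(N) = 3 + (½)*3 = 3 + 3/2 = 9/2)
C = 0
U(u, M) = 11*M/2 (U(u, M) = M + 9*M/2 = 11*M/2)
O = 16 (O = (0 + 4)² = 4² = 16)
(O + U(-21, -4))² = (16 + (11/2)*(-4))² = (16 - 22)² = (-6)² = 36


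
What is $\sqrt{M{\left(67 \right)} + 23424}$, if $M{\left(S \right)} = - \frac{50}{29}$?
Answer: $\frac{\sqrt{19698134}}{29} \approx 153.04$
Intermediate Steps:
$M{\left(S \right)} = - \frac{50}{29}$ ($M{\left(S \right)} = \left(-50\right) \frac{1}{29} = - \frac{50}{29}$)
$\sqrt{M{\left(67 \right)} + 23424} = \sqrt{- \frac{50}{29} + 23424} = \sqrt{\frac{679246}{29}} = \frac{\sqrt{19698134}}{29}$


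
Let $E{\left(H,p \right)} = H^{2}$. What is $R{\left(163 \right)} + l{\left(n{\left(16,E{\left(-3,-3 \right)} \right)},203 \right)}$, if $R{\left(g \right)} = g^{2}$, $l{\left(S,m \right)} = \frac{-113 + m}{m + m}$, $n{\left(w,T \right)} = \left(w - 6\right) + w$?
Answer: $\frac{5393552}{203} \approx 26569.0$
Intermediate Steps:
$n{\left(w,T \right)} = -6 + 2 w$ ($n{\left(w,T \right)} = \left(w - 6\right) + w = \left(-6 + w\right) + w = -6 + 2 w$)
$l{\left(S,m \right)} = \frac{-113 + m}{2 m}$
$R{\left(163 \right)} + l{\left(n{\left(16,E{\left(-3,-3 \right)} \right)},203 \right)} = 163^{2} + \frac{-113 + 203}{2 \cdot 203} = 26569 + \frac{1}{2} \cdot \frac{1}{203} \cdot 90 = 26569 + \frac{45}{203} = \frac{5393552}{203}$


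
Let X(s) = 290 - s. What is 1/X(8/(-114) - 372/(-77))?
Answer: 4389/1251914 ≈ 0.0035058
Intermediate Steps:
1/X(8/(-114) - 372/(-77)) = 1/(290 - (8/(-114) - 372/(-77))) = 1/(290 - (8*(-1/114) - 372*(-1/77))) = 1/(290 - (-4/57 + 372/77)) = 1/(290 - 1*20896/4389) = 1/(290 - 20896/4389) = 1/(1251914/4389) = 4389/1251914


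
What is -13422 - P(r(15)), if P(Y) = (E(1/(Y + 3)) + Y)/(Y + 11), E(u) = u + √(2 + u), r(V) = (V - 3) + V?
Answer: -15301891/1140 - √1830/1140 ≈ -13423.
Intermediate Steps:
r(V) = -3 + 2*V (r(V) = (-3 + V) + V = -3 + 2*V)
P(Y) = (Y + √(2 + 1/(3 + Y)) + 1/(3 + Y))/(11 + Y) (P(Y) = ((1/(Y + 3) + √(2 + 1/(Y + 3))) + Y)/(Y + 11) = ((1/(3 + Y) + √(2 + 1/(3 + Y))) + Y)/(11 + Y) = ((√(2 + 1/(3 + Y)) + 1/(3 + Y)) + Y)/(11 + Y) = (Y + √(2 + 1/(3 + Y)) + 1/(3 + Y))/(11 + Y))
-13422 - P(r(15)) = -13422 - (1 + (-3 + 2*15)*(3 + (-3 + 2*15)) + √((7 + 2*(-3 + 2*15))/(3 + (-3 + 2*15)))*(3 + (-3 + 2*15)))/((3 + (-3 + 2*15))*(11 + (-3 + 2*15))) = -13422 - (1 + (-3 + 30)*(3 + (-3 + 30)) + √((7 + 2*(-3 + 30))/(3 + (-3 + 30)))*(3 + (-3 + 30)))/((3 + (-3 + 30))*(11 + (-3 + 30))) = -13422 - (1 + 27*(3 + 27) + √((7 + 2*27)/(3 + 27))*(3 + 27))/((3 + 27)*(11 + 27)) = -13422 - (1 + 27*30 + √((7 + 54)/30)*30)/(30*38) = -13422 - (1 + 810 + √((1/30)*61)*30)/(30*38) = -13422 - (1 + 810 + √(61/30)*30)/(30*38) = -13422 - (1 + 810 + (√1830/30)*30)/(30*38) = -13422 - (1 + 810 + √1830)/(30*38) = -13422 - (811 + √1830)/(30*38) = -13422 - (811/1140 + √1830/1140) = -13422 + (-811/1140 - √1830/1140) = -15301891/1140 - √1830/1140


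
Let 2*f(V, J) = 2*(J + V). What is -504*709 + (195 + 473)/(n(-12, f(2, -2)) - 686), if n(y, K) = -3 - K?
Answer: -246205172/689 ≈ -3.5734e+5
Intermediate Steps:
f(V, J) = J + V (f(V, J) = (2*(J + V))/2 = (2*J + 2*V)/2 = J + V)
-504*709 + (195 + 473)/(n(-12, f(2, -2)) - 686) = -504*709 + (195 + 473)/((-3 - (-2 + 2)) - 686) = -357336 + 668/((-3 - 1*0) - 686) = -357336 + 668/((-3 + 0) - 686) = -357336 + 668/(-3 - 686) = -357336 + 668/(-689) = -357336 + 668*(-1/689) = -357336 - 668/689 = -246205172/689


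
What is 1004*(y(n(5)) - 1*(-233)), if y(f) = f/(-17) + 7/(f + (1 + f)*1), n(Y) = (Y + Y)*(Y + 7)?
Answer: 929503200/4097 ≈ 2.2687e+5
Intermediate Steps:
n(Y) = 2*Y*(7 + Y) (n(Y) = (2*Y)*(7 + Y) = 2*Y*(7 + Y))
y(f) = 7/(1 + 2*f) - f/17 (y(f) = f*(-1/17) + 7/(f + (1 + f)) = -f/17 + 7/(1 + 2*f) = 7/(1 + 2*f) - f/17)
1004*(y(n(5)) - 1*(-233)) = 1004*((119 - 2*5*(7 + 5) - 2*100*(7 + 5)²)/(17*(1 + 2*(2*5*(7 + 5)))) - 1*(-233)) = 1004*((119 - 2*5*12 - 2*(2*5*12)²)/(17*(1 + 2*(2*5*12))) + 233) = 1004*((119 - 1*120 - 2*120²)/(17*(1 + 2*120)) + 233) = 1004*((119 - 120 - 2*14400)/(17*(1 + 240)) + 233) = 1004*((1/17)*(119 - 120 - 28800)/241 + 233) = 1004*((1/17)*(1/241)*(-28801) + 233) = 1004*(-28801/4097 + 233) = 1004*(925800/4097) = 929503200/4097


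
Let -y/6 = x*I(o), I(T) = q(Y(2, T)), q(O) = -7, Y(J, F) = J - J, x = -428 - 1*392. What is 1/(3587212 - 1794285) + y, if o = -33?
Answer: -61748405879/1792927 ≈ -34440.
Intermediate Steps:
x = -820 (x = -428 - 392 = -820)
Y(J, F) = 0
I(T) = -7
y = -34440 (y = -(-4920)*(-7) = -6*5740 = -34440)
1/(3587212 - 1794285) + y = 1/(3587212 - 1794285) - 34440 = 1/1792927 - 34440 = -61748405879/1792927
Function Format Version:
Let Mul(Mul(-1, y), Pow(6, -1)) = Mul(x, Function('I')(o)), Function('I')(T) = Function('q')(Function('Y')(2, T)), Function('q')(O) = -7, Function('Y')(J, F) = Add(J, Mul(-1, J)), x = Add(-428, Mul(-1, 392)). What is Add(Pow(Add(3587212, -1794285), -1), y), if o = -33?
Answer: Rational(-61748405879, 1792927) ≈ -34440.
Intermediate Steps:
x = -820 (x = Add(-428, -392) = -820)
Function('Y')(J, F) = 0
Function('I')(T) = -7
y = -34440 (y = Mul(-6, Mul(-820, -7)) = Mul(-6, 5740) = -34440)
Add(Pow(Add(3587212, -1794285), -1), y) = Add(Pow(Add(3587212, -1794285), -1), -34440) = Add(Pow(1792927, -1), -34440) = Add(Rational(1, 1792927), -34440) = Rational(-61748405879, 1792927)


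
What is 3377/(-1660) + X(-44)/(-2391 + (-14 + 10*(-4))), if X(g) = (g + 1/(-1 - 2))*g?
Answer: -6896923/2435220 ≈ -2.8322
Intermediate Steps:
X(g) = g*(-⅓ + g) (X(g) = (g + 1/(-3))*g = (g - ⅓)*g = (-⅓ + g)*g = g*(-⅓ + g))
3377/(-1660) + X(-44)/(-2391 + (-14 + 10*(-4))) = 3377/(-1660) + (-44*(-⅓ - 44))/(-2391 + (-14 + 10*(-4))) = 3377*(-1/1660) + (-44*(-133/3))/(-2391 + (-14 - 40)) = -3377/1660 + 5852/(3*(-2391 - 54)) = -3377/1660 + (5852/3)/(-2445) = -3377/1660 + (5852/3)*(-1/2445) = -3377/1660 - 5852/7335 = -6896923/2435220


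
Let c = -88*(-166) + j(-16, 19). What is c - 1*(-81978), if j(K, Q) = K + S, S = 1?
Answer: 96571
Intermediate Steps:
j(K, Q) = 1 + K (j(K, Q) = K + 1 = 1 + K)
c = 14593 (c = -88*(-166) + (1 - 16) = 14608 - 15 = 14593)
c - 1*(-81978) = 14593 - 1*(-81978) = 14593 + 81978 = 96571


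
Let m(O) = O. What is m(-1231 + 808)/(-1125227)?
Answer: 9/23941 ≈ 0.00037592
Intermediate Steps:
m(-1231 + 808)/(-1125227) = (-1231 + 808)/(-1125227) = -423*(-1/1125227) = 9/23941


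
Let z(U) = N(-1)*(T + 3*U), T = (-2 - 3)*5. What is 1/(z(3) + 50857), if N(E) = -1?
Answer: 1/50873 ≈ 1.9657e-5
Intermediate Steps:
T = -25 (T = -5*5 = -25)
z(U) = 25 - 3*U (z(U) = -(-25 + 3*U) = 25 - 3*U)
1/(z(3) + 50857) = 1/((25 - 3*3) + 50857) = 1/((25 - 9) + 50857) = 1/(16 + 50857) = 1/50873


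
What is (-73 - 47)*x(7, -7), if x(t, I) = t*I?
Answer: 5880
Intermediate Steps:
x(t, I) = I*t
(-73 - 47)*x(7, -7) = (-73 - 47)*(-7*7) = -120*(-49) = 5880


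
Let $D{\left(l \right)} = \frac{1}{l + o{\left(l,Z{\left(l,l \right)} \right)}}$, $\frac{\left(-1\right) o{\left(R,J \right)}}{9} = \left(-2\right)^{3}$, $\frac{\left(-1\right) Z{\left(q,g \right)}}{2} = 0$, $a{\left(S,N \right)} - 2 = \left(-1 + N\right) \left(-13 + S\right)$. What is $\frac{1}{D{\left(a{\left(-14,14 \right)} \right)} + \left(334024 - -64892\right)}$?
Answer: $\frac{277}{110499731} \approx 2.5068 \cdot 10^{-6}$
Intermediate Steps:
$a{\left(S,N \right)} = 2 + \left(-1 + N\right) \left(-13 + S\right)$
$Z{\left(q,g \right)} = 0$ ($Z{\left(q,g \right)} = \left(-2\right) 0 = 0$)
$o{\left(R,J \right)} = 72$ ($o{\left(R,J \right)} = - 9 \left(-2\right)^{3} = \left(-9\right) \left(-8\right) = 72$)
$D{\left(l \right)} = \frac{1}{72 + l}$ ($D{\left(l \right)} = \frac{1}{l + 72} = \frac{1}{72 + l}$)
$\frac{1}{D{\left(a{\left(-14,14 \right)} \right)} + \left(334024 - -64892\right)} = \frac{1}{\frac{1}{72 + \left(15 - -14 - 182 + 14 \left(-14\right)\right)} + \left(334024 - -64892\right)} = \frac{1}{\frac{1}{72 + \left(15 + 14 - 182 - 196\right)} + \left(334024 + 64892\right)} = \frac{1}{\frac{1}{72 - 349} + 398916} = \frac{1}{\frac{1}{-277} + 398916} = \frac{1}{- \frac{1}{277} + 398916} = \frac{1}{\frac{110499731}{277}} = \frac{277}{110499731}$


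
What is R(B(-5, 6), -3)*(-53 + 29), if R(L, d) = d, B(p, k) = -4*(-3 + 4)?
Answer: 72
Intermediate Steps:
B(p, k) = -4 (B(p, k) = -4*1 = -4)
R(B(-5, 6), -3)*(-53 + 29) = -3*(-53 + 29) = -3*(-24) = 72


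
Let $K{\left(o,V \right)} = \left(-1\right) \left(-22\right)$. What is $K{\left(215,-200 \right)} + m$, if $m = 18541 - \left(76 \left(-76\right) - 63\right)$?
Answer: $24402$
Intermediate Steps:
$K{\left(o,V \right)} = 22$
$m = 24380$ ($m = 18541 - \left(-5776 - 63\right) = 18541 - -5839 = 18541 + 5839 = 24380$)
$K{\left(215,-200 \right)} + m = 22 + 24380 = 24402$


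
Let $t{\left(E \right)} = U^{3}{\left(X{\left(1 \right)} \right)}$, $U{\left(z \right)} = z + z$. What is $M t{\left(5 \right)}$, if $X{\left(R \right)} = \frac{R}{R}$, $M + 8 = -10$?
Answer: $-144$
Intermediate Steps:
$M = -18$ ($M = -8 - 10 = -18$)
$X{\left(R \right)} = 1$
$U{\left(z \right)} = 2 z$
$t{\left(E \right)} = 8$ ($t{\left(E \right)} = \left(2 \cdot 1\right)^{3} = 2^{3} = 8$)
$M t{\left(5 \right)} = \left(-18\right) 8 = -144$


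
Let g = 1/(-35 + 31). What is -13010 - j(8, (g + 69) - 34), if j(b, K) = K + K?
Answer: -26159/2 ≈ -13080.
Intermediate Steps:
g = -¼ (g = 1/(-4) = -¼ ≈ -0.25000)
j(b, K) = 2*K
-13010 - j(8, (g + 69) - 34) = -13010 - 2*((-¼ + 69) - 34) = -13010 - 2*(275/4 - 34) = -13010 - 2*139/4 = -13010 - 1*139/2 = -13010 - 139/2 = -26159/2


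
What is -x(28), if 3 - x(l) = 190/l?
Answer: 53/14 ≈ 3.7857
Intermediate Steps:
x(l) = 3 - 190/l
-x(28) = -(3 - 190/28) = -(3 - 190*1/28) = -(3 - 95/14) = -1*(-53/14) = 53/14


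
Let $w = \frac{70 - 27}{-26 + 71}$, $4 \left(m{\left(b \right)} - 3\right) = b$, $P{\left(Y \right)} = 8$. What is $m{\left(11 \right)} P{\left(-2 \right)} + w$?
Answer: $\frac{2113}{45} \approx 46.956$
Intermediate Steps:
$m{\left(b \right)} = 3 + \frac{b}{4}$
$w = \frac{43}{45} \approx 0.95556$
$m{\left(11 \right)} P{\left(-2 \right)} + w = \left(3 + \frac{1}{4} \cdot 11\right) 8 + \frac{43}{45} = \left(3 + \frac{11}{4}\right) 8 + \frac{43}{45} = \frac{23}{4} \cdot 8 + \frac{43}{45} = 46 + \frac{43}{45} = \frac{2113}{45}$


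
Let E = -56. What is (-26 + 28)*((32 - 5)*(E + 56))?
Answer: 0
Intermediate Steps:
(-26 + 28)*((32 - 5)*(E + 56)) = (-26 + 28)*((32 - 5)*(-56 + 56)) = 2*(27*0) = 2*0 = 0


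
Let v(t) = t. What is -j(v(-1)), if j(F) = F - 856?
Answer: 857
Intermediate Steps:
j(F) = -856 + F
-j(v(-1)) = -(-856 - 1) = -1*(-857) = 857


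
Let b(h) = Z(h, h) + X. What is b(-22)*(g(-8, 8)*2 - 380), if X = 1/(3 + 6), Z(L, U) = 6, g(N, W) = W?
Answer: -20020/9 ≈ -2224.4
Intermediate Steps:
X = ⅑ (X = 1/9 = ⅑ ≈ 0.11111)
b(h) = 55/9 (b(h) = 6 + ⅑ = 55/9)
b(-22)*(g(-8, 8)*2 - 380) = 55*(8*2 - 380)/9 = 55*(16 - 380)/9 = (55/9)*(-364) = -20020/9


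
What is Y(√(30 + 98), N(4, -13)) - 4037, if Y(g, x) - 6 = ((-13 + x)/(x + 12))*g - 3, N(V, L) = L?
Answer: -4034 + 208*√2 ≈ -3739.8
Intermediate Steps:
Y(g, x) = 3 + g*(-13 + x)/(12 + x) (Y(g, x) = 6 + (((-13 + x)/(x + 12))*g - 3) = 6 + (((-13 + x)/(12 + x))*g - 3) = 6 + (g*(-13 + x)/(12 + x) - 3) = 6 + (-3 + g*(-13 + x)/(12 + x)) = 3 + g*(-13 + x)/(12 + x))
Y(√(30 + 98), N(4, -13)) - 4037 = (36 - 13*√(30 + 98) + 3*(-13) + √(30 + 98)*(-13))/(12 - 13) - 4037 = (36 - 104*√2 - 39 + √128*(-13))/(-1) - 4037 = -(36 - 104*√2 - 39 + (8*√2)*(-13)) - 4037 = -(36 - 104*√2 - 39 - 104*√2) - 4037 = -(-3 - 208*√2) - 4037 = (3 + 208*√2) - 4037 = -4034 + 208*√2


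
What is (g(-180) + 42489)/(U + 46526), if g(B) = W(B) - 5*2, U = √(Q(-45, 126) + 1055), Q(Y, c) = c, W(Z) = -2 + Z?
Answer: 1967910222/2164667495 - 42297*√1181/2164667495 ≈ 0.90843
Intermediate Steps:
U = √1181 (U = √(126 + 1055) = √1181 ≈ 34.366)
g(B) = -12 + B (g(B) = (-2 + B) - 5*2 = (-2 + B) - 10 = -12 + B)
(g(-180) + 42489)/(U + 46526) = ((-12 - 180) + 42489)/(√1181 + 46526) = (-192 + 42489)/(46526 + √1181) = 42297/(46526 + √1181)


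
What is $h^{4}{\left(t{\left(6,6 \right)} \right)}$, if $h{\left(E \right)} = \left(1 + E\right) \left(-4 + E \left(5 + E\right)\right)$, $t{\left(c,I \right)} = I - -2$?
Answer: $656100000000$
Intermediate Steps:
$t{\left(c,I \right)} = 2 + I$ ($t{\left(c,I \right)} = I + 2 = 2 + I$)
$h^{4}{\left(t{\left(6,6 \right)} \right)} = \left(-4 + \left(2 + 6\right) + \left(2 + 6\right)^{3} + 6 \left(2 + 6\right)^{2}\right)^{4} = \left(-4 + 8 + 8^{3} + 6 \cdot 8^{2}\right)^{4} = \left(-4 + 8 + 512 + 6 \cdot 64\right)^{4} = \left(-4 + 8 + 512 + 384\right)^{4} = 900^{4} = 656100000000$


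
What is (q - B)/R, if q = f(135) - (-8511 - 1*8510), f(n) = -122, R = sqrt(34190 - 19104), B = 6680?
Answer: 10219*sqrt(15086)/15086 ≈ 83.200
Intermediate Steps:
R = sqrt(15086) ≈ 122.83
q = 16899 (q = -122 - (-8511 - 1*8510) = -122 - (-8511 - 8510) = -122 - 1*(-17021) = -122 + 17021 = 16899)
(q - B)/R = (16899 - 1*6680)/(sqrt(15086)) = (16899 - 6680)*(sqrt(15086)/15086) = 10219*(sqrt(15086)/15086) = 10219*sqrt(15086)/15086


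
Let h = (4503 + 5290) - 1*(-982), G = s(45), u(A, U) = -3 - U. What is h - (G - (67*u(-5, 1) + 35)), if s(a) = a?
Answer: 10497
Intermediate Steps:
G = 45
h = 10775 (h = 9793 + 982 = 10775)
h - (G - (67*u(-5, 1) + 35)) = 10775 - (45 - (67*(-3 - 1*1) + 35)) = 10775 - (45 - (67*(-3 - 1) + 35)) = 10775 - (45 - (67*(-4) + 35)) = 10775 - (45 - (-268 + 35)) = 10775 - (45 - 1*(-233)) = 10775 - (45 + 233) = 10775 - 1*278 = 10775 - 278 = 10497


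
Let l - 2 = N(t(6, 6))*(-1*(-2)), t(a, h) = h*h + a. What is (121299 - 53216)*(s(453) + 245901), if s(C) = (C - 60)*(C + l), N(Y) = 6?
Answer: 29237018856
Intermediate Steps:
t(a, h) = a + h**2 (t(a, h) = h**2 + a = a + h**2)
l = 14 (l = 2 + 6*(-1*(-2)) = 2 + 6*2 = 2 + 12 = 14)
s(C) = (-60 + C)*(14 + C) (s(C) = (C - 60)*(C + 14) = (-60 + C)*(14 + C))
(121299 - 53216)*(s(453) + 245901) = (121299 - 53216)*((-840 + 453**2 - 46*453) + 245901) = 68083*((-840 + 205209 - 20838) + 245901) = 68083*(183531 + 245901) = 68083*429432 = 29237018856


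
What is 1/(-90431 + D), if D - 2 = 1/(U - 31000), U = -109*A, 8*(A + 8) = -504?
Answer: -23261/2103468970 ≈ -1.1058e-5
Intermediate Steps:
A = -71 (A = -8 + (1/8)*(-504) = -8 - 63 = -71)
U = 7739 (U = -109*(-71) = 7739)
D = 46521/23261 (D = 2 + 1/(7739 - 31000) = 2 + 1/(-23261) = 2 - 1/23261 = 46521/23261 ≈ 2.0000)
1/(-90431 + D) = 1/(-90431 + 46521/23261) = 1/(-2103468970/23261) = -23261/2103468970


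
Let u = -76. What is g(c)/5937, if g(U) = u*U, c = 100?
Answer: -7600/5937 ≈ -1.2801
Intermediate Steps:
g(U) = -76*U
g(c)/5937 = -76*100/5937 = -7600*1/5937 = -7600/5937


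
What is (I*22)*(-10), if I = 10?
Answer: -2200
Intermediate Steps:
(I*22)*(-10) = (10*22)*(-10) = 220*(-10) = -2200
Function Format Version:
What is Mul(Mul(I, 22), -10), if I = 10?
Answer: -2200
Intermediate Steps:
Mul(Mul(I, 22), -10) = Mul(Mul(10, 22), -10) = Mul(220, -10) = -2200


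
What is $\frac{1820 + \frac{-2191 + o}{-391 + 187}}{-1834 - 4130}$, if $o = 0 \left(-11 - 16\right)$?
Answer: $- \frac{53353}{173808} \approx -0.30697$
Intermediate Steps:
$o = 0$ ($o = 0 \left(-27\right) = 0$)
$\frac{1820 + \frac{-2191 + o}{-391 + 187}}{-1834 - 4130} = \frac{1820 + \frac{-2191 + 0}{-391 + 187}}{-1834 - 4130} = \frac{1820 - \frac{2191}{-204}}{-5964} = \left(1820 - - \frac{2191}{204}\right) \left(- \frac{1}{5964}\right) = \left(1820 + \frac{2191}{204}\right) \left(- \frac{1}{5964}\right) = \frac{373471}{204} \left(- \frac{1}{5964}\right) = - \frac{53353}{173808}$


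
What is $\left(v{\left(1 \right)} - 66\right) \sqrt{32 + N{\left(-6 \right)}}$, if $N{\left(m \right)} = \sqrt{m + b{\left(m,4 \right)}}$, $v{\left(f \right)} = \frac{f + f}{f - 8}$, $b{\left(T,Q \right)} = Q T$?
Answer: $- \frac{464 \sqrt{32 + i \sqrt{30}}}{7} \approx -376.33 - 31.974 i$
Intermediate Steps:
$v{\left(f \right)} = \frac{2 f}{-8 + f}$
$N{\left(m \right)} = \sqrt{5} \sqrt{m}$ ($N{\left(m \right)} = \sqrt{m + 4 m} = \sqrt{5 m} = \sqrt{5} \sqrt{m}$)
$\left(v{\left(1 \right)} - 66\right) \sqrt{32 + N{\left(-6 \right)}} = \left(2 \cdot 1 \frac{1}{-8 + 1} - 66\right) \sqrt{32 + \sqrt{5} \sqrt{-6}} = \left(2 \cdot 1 \frac{1}{-7} - 66\right) \sqrt{32 + \sqrt{5} i \sqrt{6}} = \left(2 \cdot 1 \left(- \frac{1}{7}\right) - 66\right) \sqrt{32 + i \sqrt{30}} = \left(- \frac{2}{7} - 66\right) \sqrt{32 + i \sqrt{30}} = - \frac{464 \sqrt{32 + i \sqrt{30}}}{7}$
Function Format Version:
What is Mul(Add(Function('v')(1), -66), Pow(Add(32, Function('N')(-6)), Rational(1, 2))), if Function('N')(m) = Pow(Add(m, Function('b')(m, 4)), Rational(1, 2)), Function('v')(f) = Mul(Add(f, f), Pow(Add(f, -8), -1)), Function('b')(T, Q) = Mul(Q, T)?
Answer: Mul(Rational(-464, 7), Pow(Add(32, Mul(I, Pow(30, Rational(1, 2)))), Rational(1, 2))) ≈ Add(-376.33, Mul(-31.974, I))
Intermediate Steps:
Function('v')(f) = Mul(2, f, Pow(Add(-8, f), -1)) (Function('v')(f) = Mul(Mul(2, f), Pow(Add(-8, f), -1)) = Mul(2, f, Pow(Add(-8, f), -1)))
Function('N')(m) = Mul(Pow(5, Rational(1, 2)), Pow(m, Rational(1, 2))) (Function('N')(m) = Pow(Add(m, Mul(4, m)), Rational(1, 2)) = Pow(Mul(5, m), Rational(1, 2)) = Mul(Pow(5, Rational(1, 2)), Pow(m, Rational(1, 2))))
Mul(Add(Function('v')(1), -66), Pow(Add(32, Function('N')(-6)), Rational(1, 2))) = Mul(Add(Mul(2, 1, Pow(Add(-8, 1), -1)), -66), Pow(Add(32, Mul(Pow(5, Rational(1, 2)), Pow(-6, Rational(1, 2)))), Rational(1, 2))) = Mul(Add(Mul(2, 1, Pow(-7, -1)), -66), Pow(Add(32, Mul(Pow(5, Rational(1, 2)), Mul(I, Pow(6, Rational(1, 2))))), Rational(1, 2))) = Mul(Add(Mul(2, 1, Rational(-1, 7)), -66), Pow(Add(32, Mul(I, Pow(30, Rational(1, 2)))), Rational(1, 2))) = Mul(Add(Rational(-2, 7), -66), Pow(Add(32, Mul(I, Pow(30, Rational(1, 2)))), Rational(1, 2))) = Mul(Rational(-464, 7), Pow(Add(32, Mul(I, Pow(30, Rational(1, 2)))), Rational(1, 2)))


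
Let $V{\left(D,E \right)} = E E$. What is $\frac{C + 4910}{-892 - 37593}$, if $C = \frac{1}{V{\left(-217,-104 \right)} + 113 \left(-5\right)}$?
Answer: $- \frac{50332411}{394509735} \approx -0.12758$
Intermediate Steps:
$V{\left(D,E \right)} = E^{2}$
$C = \frac{1}{10251}$ ($C = \frac{1}{\left(-104\right)^{2} + 113 \left(-5\right)} = \frac{1}{10816 - 565} = \frac{1}{10251} \approx 9.7551 \cdot 10^{-5}$)
$\frac{C + 4910}{-892 - 37593} = \frac{\frac{1}{10251} + 4910}{-892 - 37593} = \frac{50332411}{10251 \left(-38485\right)} = \frac{50332411}{10251} \left(- \frac{1}{38485}\right) = - \frac{50332411}{394509735}$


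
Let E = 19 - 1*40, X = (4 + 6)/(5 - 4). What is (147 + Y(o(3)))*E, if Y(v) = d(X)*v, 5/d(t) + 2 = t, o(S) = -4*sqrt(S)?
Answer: -3087 + 105*sqrt(3)/2 ≈ -2996.1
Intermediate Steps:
X = 10 (X = 10/1 = 10*1 = 10)
d(t) = 5/(-2 + t)
Y(v) = 5*v/8 (Y(v) = (5/(-2 + 10))*v = (5/8)*v = (5*(1/8))*v = 5*v/8)
E = -21 (E = 19 - 40 = -21)
(147 + Y(o(3)))*E = (147 + 5*(-4*sqrt(3))/8)*(-21) = (147 - 5*sqrt(3)/2)*(-21) = -3087 + 105*sqrt(3)/2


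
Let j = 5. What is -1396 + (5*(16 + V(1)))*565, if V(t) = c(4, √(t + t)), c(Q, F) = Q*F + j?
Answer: 57929 + 11300*√2 ≈ 73910.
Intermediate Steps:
c(Q, F) = 5 + F*Q (c(Q, F) = Q*F + 5 = F*Q + 5 = 5 + F*Q)
V(t) = 5 + 4*√2*√t (V(t) = 5 + √(t + t)*4 = 5 + √(2*t)*4 = 5 + (√2*√t)*4 = 5 + 4*√2*√t)
-1396 + (5*(16 + V(1)))*565 = -1396 + (5*(16 + (5 + 4*√2*√1)))*565 = -1396 + (5*(16 + (5 + 4*√2*1)))*565 = -1396 + (5*(16 + (5 + 4*√2)))*565 = -1396 + (5*(21 + 4*√2))*565 = -1396 + (105 + 20*√2)*565 = -1396 + (59325 + 11300*√2) = 57929 + 11300*√2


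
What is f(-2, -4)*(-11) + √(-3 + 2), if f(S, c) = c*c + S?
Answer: -154 + I ≈ -154.0 + 1.0*I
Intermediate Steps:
f(S, c) = S + c² (f(S, c) = c² + S = S + c²)
f(-2, -4)*(-11) + √(-3 + 2) = (-2 + (-4)²)*(-11) + √(-3 + 2) = (-2 + 16)*(-11) + √(-1) = 14*(-11) + I = -154 + I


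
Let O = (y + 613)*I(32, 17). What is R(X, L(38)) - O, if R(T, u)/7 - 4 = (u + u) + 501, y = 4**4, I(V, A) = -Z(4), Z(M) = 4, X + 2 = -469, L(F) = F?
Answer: 7543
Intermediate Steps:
X = -471 (X = -2 - 469 = -471)
I(V, A) = -4 (I(V, A) = -1*4 = -4)
y = 256
R(T, u) = 3535 + 14*u (R(T, u) = 28 + 7*((u + u) + 501) = 28 + 7*(2*u + 501) = 28 + 7*(501 + 2*u) = 28 + (3507 + 14*u) = 3535 + 14*u)
O = -3476 (O = (256 + 613)*(-4) = 869*(-4) = -3476)
R(X, L(38)) - O = (3535 + 14*38) - 1*(-3476) = (3535 + 532) + 3476 = 4067 + 3476 = 7543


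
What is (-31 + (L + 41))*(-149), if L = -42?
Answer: 4768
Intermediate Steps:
(-31 + (L + 41))*(-149) = (-31 + (-42 + 41))*(-149) = (-31 - 1)*(-149) = -32*(-149) = 4768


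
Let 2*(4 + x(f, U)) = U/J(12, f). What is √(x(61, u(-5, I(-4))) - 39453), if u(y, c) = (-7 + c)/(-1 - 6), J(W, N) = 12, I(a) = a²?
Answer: I*√30934330/28 ≈ 198.64*I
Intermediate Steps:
u(y, c) = 1 - c/7 (u(y, c) = (-7 + c)/(-7) = (-7 + c)*(-⅐) = 1 - c/7)
x(f, U) = -4 + U/24 (x(f, U) = -4 + (U/12)/2 = -4 + U/24)
√(x(61, u(-5, I(-4))) - 39453) = √((-4 + (1 - ⅐*(-4)²)/24) - 39453) = √((-4 + (1 - ⅐*16)/24) - 39453) = √((-4 + (1 - 16/7)/24) - 39453) = √((-4 + (1/24)*(-9/7)) - 39453) = √((-4 - 3/56) - 39453) = √(-227/56 - 39453) = √(-2209595/56) = I*√30934330/28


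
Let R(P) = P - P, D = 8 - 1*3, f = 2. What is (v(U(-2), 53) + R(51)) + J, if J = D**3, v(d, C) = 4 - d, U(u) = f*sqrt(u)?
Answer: 129 - 2*I*sqrt(2) ≈ 129.0 - 2.8284*I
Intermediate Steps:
U(u) = 2*sqrt(u)
D = 5 (D = 8 - 3 = 5)
R(P) = 0
J = 125 (J = 5**3 = 125)
(v(U(-2), 53) + R(51)) + J = ((4 - 2*sqrt(-2)) + 0) + 125 = ((4 - 2*I*sqrt(2)) + 0) + 125 = (4 - 2*I*sqrt(2)) + 125 = 129 - 2*I*sqrt(2)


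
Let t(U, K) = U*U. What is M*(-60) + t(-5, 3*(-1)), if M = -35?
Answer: 2125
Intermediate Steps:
t(U, K) = U²
M*(-60) + t(-5, 3*(-1)) = -35*(-60) + (-5)² = 2100 + 25 = 2125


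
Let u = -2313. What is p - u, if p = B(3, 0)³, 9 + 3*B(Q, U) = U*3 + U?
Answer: 2286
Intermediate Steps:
B(Q, U) = -3 + 4*U/3 (B(Q, U) = -3 + (U*3 + U)/3 = -3 + (3*U + U)/3 = -3 + (4*U)/3 = -3 + 4*U/3)
p = -27 (p = (-3 + (4/3)*0)³ = (-3 + 0)³ = (-3)³ = -27)
p - u = -27 - 1*(-2313) = -27 + 2313 = 2286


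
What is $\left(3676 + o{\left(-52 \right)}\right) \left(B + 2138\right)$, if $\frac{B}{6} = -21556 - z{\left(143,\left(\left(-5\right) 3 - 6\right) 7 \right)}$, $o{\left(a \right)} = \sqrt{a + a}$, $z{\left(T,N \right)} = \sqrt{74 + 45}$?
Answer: $- 4 \left(1838 + i \sqrt{26}\right) \left(63599 + 3 \sqrt{119}\right) \approx -4.6782 \cdot 10^{8} - 1.2978 \cdot 10^{6} i$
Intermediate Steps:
$z{\left(T,N \right)} = \sqrt{119}$
$o{\left(a \right)} = \sqrt{2} \sqrt{a}$ ($o{\left(a \right)} = \sqrt{2 a} = \sqrt{2} \sqrt{a}$)
$B = -129336 - 6 \sqrt{119}$ ($B = 6 \left(-21556 - \sqrt{119}\right) = -129336 - 6 \sqrt{119} \approx -1.294 \cdot 10^{5}$)
$\left(3676 + o{\left(-52 \right)}\right) \left(B + 2138\right) = \left(3676 + \sqrt{2} \sqrt{-52}\right) \left(\left(-129336 - 6 \sqrt{119}\right) + 2138\right) = \left(3676 + \sqrt{2} \cdot 2 i \sqrt{13}\right) \left(-127198 - 6 \sqrt{119}\right) = \left(3676 + 2 i \sqrt{26}\right) \left(-127198 - 6 \sqrt{119}\right) = \left(-127198 - 6 \sqrt{119}\right) \left(3676 + 2 i \sqrt{26}\right)$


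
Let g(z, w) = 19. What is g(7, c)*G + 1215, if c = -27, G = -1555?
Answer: -28330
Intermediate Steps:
g(7, c)*G + 1215 = 19*(-1555) + 1215 = -29545 + 1215 = -28330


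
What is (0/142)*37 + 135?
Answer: 135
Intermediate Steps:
(0/142)*37 + 135 = (0*(1/142))*37 + 135 = 0*37 + 135 = 0 + 135 = 135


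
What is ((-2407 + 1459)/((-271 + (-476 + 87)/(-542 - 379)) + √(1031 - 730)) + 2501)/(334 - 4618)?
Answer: -154895217233579/264949618870692 - 22337013*√301/7359711635297 ≈ -0.58467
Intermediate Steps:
((-2407 + 1459)/((-271 + (-476 + 87)/(-542 - 379)) + √(1031 - 730)) + 2501)/(334 - 4618) = (-948/((-271 - 389/(-921)) + √301) + 2501)/(-4284) = (-948/((-271 - 389*(-1/921)) + √301) + 2501)*(-1/4284) = (-948/((-271 + 389/921) + √301) + 2501)*(-1/4284) = (-948/(-249202/921 + √301) + 2501)*(-1/4284) = (2501 - 948/(-249202/921 + √301))*(-1/4284) = -2501/4284 + 79/(357*(-249202/921 + √301))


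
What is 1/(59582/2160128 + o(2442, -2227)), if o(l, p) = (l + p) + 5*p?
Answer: -1080064/11794269089 ≈ -9.1575e-5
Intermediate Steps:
o(l, p) = l + 6*p
1/(59582/2160128 + o(2442, -2227)) = 1/(59582/2160128 + (2442 + 6*(-2227))) = 1/(59582*(1/2160128) + (2442 - 13362)) = 1/(29791/1080064 - 10920) = 1/(-11794269089/1080064) = -1080064/11794269089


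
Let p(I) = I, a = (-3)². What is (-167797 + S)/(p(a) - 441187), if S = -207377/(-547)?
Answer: 45788791/120662183 ≈ 0.37948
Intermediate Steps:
a = 9
S = 207377/547 (S = -207377*(-1/547) = 207377/547 ≈ 379.12)
(-167797 + S)/(p(a) - 441187) = (-167797 + 207377/547)/(9 - 441187) = -91577582/547/(-441178) = -91577582/547*(-1/441178) = 45788791/120662183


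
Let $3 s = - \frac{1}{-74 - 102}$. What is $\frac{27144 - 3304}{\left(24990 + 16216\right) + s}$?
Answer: $\frac{12587520}{21756769} \approx 0.57856$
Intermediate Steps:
$s = \frac{1}{528}$ ($s = \frac{\left(-1\right) \frac{1}{-74 - 102}}{3} = \frac{\left(-1\right) \frac{1}{-176}}{3} = \frac{\left(-1\right) \left(- \frac{1}{176}\right)}{3} = \frac{1}{3} \cdot \frac{1}{176} = \frac{1}{528} \approx 0.0018939$)
$\frac{27144 - 3304}{\left(24990 + 16216\right) + s} = \frac{27144 - 3304}{\left(24990 + 16216\right) + \frac{1}{528}} = \frac{23840}{41206 + \frac{1}{528}} = \frac{23840}{\frac{21756769}{528}} = 23840 \cdot \frac{528}{21756769} = \frac{12587520}{21756769}$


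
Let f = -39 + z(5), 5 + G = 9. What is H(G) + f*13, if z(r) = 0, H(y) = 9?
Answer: -498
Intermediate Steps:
G = 4 (G = -5 + 9 = 4)
f = -39 (f = -39 + 0 = -39)
H(G) + f*13 = 9 - 39*13 = 9 - 507 = -498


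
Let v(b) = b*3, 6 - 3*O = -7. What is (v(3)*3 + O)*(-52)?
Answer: -4888/3 ≈ -1629.3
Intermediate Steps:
O = 13/3 (O = 2 - ⅓*(-7) = 2 + 7/3 = 13/3 ≈ 4.3333)
v(b) = 3*b
(v(3)*3 + O)*(-52) = ((3*3)*3 + 13/3)*(-52) = (9*3 + 13/3)*(-52) = (27 + 13/3)*(-52) = (94/3)*(-52) = -4888/3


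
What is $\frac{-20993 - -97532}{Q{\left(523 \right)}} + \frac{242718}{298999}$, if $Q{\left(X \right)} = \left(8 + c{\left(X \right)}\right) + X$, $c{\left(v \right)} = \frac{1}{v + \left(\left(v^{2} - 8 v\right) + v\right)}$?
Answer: $\frac{6222769745750847}{42929565400378} \approx 144.95$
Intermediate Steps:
$c{\left(v \right)} = \frac{1}{v^{2} - 6 v}$ ($c{\left(v \right)} = \frac{1}{v + \left(v^{2} - 7 v\right)} = \frac{1}{v^{2} - 6 v}$)
$Q{\left(X \right)} = 8 + X + \frac{1}{X \left(-6 + X\right)}$ ($Q{\left(X \right)} = \left(8 + \frac{1}{X \left(-6 + X\right)}\right) + X = 8 + X + \frac{1}{X \left(-6 + X\right)}$)
$\frac{-20993 - -97532}{Q{\left(523 \right)}} + \frac{242718}{298999} = \frac{-20993 - -97532}{\frac{1}{523} \frac{1}{-6 + 523} \left(1 + 523 \left(-6 + 523\right) \left(8 + 523\right)\right)} + \frac{242718}{298999} = \frac{-20993 + 97532}{\frac{1}{523} \cdot \frac{1}{517} \left(1 + 523 \cdot 517 \cdot 531\right)} + 242718 \cdot \frac{1}{298999} = \frac{76539}{\frac{1}{523} \cdot \frac{1}{517} \left(1 + 143577621\right)} + \frac{242718}{298999} = \frac{76539}{\frac{1}{523} \cdot \frac{1}{517} \cdot 143577622} + \frac{242718}{298999} = \frac{76539}{\frac{143577622}{270391}} + \frac{242718}{298999} = 76539 \cdot \frac{270391}{143577622} + \frac{242718}{298999} = \frac{20695456749}{143577622} + \frac{242718}{298999} = \frac{6222769745750847}{42929565400378}$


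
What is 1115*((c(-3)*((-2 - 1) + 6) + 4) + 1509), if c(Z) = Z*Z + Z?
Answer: 1707065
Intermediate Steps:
c(Z) = Z + Z**2 (c(Z) = Z**2 + Z = Z + Z**2)
1115*((c(-3)*((-2 - 1) + 6) + 4) + 1509) = 1115*(((-3*(1 - 3))*((-2 - 1) + 6) + 4) + 1509) = 1115*(((-3*(-2))*(-3 + 6) + 4) + 1509) = 1115*((6*3 + 4) + 1509) = 1115*((18 + 4) + 1509) = 1115*(22 + 1509) = 1115*1531 = 1707065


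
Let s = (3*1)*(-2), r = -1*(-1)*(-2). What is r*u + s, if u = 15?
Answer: -36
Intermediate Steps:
r = -2 (r = 1*(-2) = -2)
s = -6 (s = 3*(-2) = -6)
r*u + s = -2*15 - 6 = -30 - 6 = -36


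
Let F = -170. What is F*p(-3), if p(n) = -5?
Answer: 850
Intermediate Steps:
F*p(-3) = -170*(-5) = 850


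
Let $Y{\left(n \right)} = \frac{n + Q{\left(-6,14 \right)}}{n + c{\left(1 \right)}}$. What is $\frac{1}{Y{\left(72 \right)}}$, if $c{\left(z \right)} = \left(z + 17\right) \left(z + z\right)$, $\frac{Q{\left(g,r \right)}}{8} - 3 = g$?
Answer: $\frac{9}{4} \approx 2.25$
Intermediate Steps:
$Q{\left(g,r \right)} = 24 + 8 g$
$c{\left(z \right)} = 2 z \left(17 + z\right)$ ($c{\left(z \right)} = \left(17 + z\right) 2 z = 2 z \left(17 + z\right)$)
$Y{\left(n \right)} = \frac{-24 + n}{36 + n}$ ($Y{\left(n \right)} = \frac{n + \left(24 + 8 \left(-6\right)\right)}{n + 2 \cdot 1 \left(17 + 1\right)} = \frac{n + \left(24 - 48\right)}{n + 2 \cdot 1 \cdot 18} = \frac{n - 24}{n + 36} = \frac{-24 + n}{36 + n}$)
$\frac{1}{Y{\left(72 \right)}} = \frac{1}{\frac{1}{36 + 72} \left(-24 + 72\right)} = \frac{1}{\frac{1}{108} \cdot 48} = \frac{1}{\frac{4}{9}} = \frac{9}{4}$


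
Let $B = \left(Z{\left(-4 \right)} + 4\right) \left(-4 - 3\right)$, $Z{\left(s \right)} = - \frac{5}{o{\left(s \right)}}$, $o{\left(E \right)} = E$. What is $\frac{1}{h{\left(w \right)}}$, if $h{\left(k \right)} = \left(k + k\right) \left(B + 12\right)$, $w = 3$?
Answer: $- \frac{2}{297} \approx -0.006734$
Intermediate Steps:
$Z{\left(s \right)} = - \frac{5}{s}$
$B = - \frac{147}{4}$ ($B = \left(- \frac{5}{-4} + 4\right) \left(-4 - 3\right) = \left(\left(-5\right) \left(- \frac{1}{4}\right) + 4\right) \left(-7\right) = \left(\frac{5}{4} + 4\right) \left(-7\right) = \frac{21}{4} \left(-7\right) = - \frac{147}{4} \approx -36.75$)
$h{\left(k \right)} = - \frac{99 k}{2}$ ($h{\left(k \right)} = \left(k + k\right) \left(- \frac{147}{4} + 12\right) = 2 k \left(- \frac{99}{4}\right) = - \frac{99 k}{2}$)
$\frac{1}{h{\left(w \right)}} = \frac{1}{\left(- \frac{99}{2}\right) 3} = \frac{1}{- \frac{297}{2}} = - \frac{2}{297}$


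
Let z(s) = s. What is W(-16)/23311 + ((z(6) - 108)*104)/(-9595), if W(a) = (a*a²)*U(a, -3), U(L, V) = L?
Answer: 876101008/223669045 ≈ 3.9170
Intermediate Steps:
W(a) = a⁴ (W(a) = (a*a²)*a = a³*a = a⁴)
W(-16)/23311 + ((z(6) - 108)*104)/(-9595) = (-16)⁴/23311 + ((6 - 108)*104)/(-9595) = 65536*(1/23311) - 102*104*(-1/9595) = 65536/23311 - 10608*(-1/9595) = 65536/23311 + 10608/9595 = 876101008/223669045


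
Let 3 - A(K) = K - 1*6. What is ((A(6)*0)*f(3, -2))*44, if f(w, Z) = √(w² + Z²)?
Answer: 0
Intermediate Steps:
A(K) = 9 - K (A(K) = 3 - (K - 1*6) = 3 - (K - 6) = 3 - (-6 + K) = 3 + (6 - K) = 9 - K)
f(w, Z) = √(Z² + w²)
((A(6)*0)*f(3, -2))*44 = (((9 - 1*6)*0)*√((-2)² + 3²))*44 = (((9 - 6)*0)*√(4 + 9))*44 = ((3*0)*√13)*44 = (0*√13)*44 = 0*44 = 0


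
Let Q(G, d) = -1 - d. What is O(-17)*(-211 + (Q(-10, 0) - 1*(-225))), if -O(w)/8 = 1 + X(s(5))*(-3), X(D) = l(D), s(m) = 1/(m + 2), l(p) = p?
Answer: -416/7 ≈ -59.429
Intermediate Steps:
s(m) = 1/(2 + m)
X(D) = D
O(w) = -32/7 (O(w) = -8*(1 - 3/(2 + 5)) = -8*(1 - 3/7) = -8*4/7 = -32/7)
O(-17)*(-211 + (Q(-10, 0) - 1*(-225))) = -32*(-211 + ((-1 - 1*0) - 1*(-225)))/7 = -32*(-211 + ((-1 + 0) + 225))/7 = -32*(-211 + (-1 + 225))/7 = -32*(-211 + 224)/7 = -32/7*13 = -416/7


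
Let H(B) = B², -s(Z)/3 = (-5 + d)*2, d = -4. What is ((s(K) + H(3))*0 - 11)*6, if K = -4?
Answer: -66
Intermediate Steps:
s(Z) = 54 (s(Z) = -3*(-5 - 4)*2 = -(-27)*2 = -3*(-18) = 54)
((s(K) + H(3))*0 - 11)*6 = ((54 + 3²)*0 - 11)*6 = ((54 + 9)*0 - 11)*6 = (63*0 - 11)*6 = (0 - 11)*6 = -11*6 = -66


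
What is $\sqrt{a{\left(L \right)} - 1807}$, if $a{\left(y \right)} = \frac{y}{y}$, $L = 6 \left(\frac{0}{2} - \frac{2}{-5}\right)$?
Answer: $i \sqrt{1806} \approx 42.497 i$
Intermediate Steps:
$L = \frac{12}{5}$ ($L = 6 \left(0 \cdot \frac{1}{2} - - \frac{2}{5}\right) = 6 \left(0 + \frac{2}{5}\right) = 6 \cdot \frac{2}{5} = \frac{12}{5} \approx 2.4$)
$a{\left(y \right)} = 1$
$\sqrt{a{\left(L \right)} - 1807} = \sqrt{1 - 1807} = \sqrt{-1806} = i \sqrt{1806}$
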